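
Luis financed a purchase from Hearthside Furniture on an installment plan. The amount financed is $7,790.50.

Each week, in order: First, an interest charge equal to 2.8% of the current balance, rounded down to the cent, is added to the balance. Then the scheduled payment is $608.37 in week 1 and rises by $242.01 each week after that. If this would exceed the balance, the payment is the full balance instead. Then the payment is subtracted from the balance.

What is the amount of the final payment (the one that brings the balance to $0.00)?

Week 1: opening $7,790.50; interest $218.13 → $8,008.63; payment $608.37; balance $7,400.26
Week 2: opening $7,400.26; interest $207.20 → $7,607.46; payment $850.38; balance $6,757.08
Week 3: opening $6,757.08; interest $189.19 → $6,946.27; payment $1,092.39; balance $5,853.88
Week 4: opening $5,853.88; interest $163.90 → $6,017.78; payment $1,334.40; balance $4,683.38
Week 5: opening $4,683.38; interest $131.13 → $4,814.51; payment $1,576.41; balance $3,238.10
Week 6: opening $3,238.10; interest $90.66 → $3,328.76; payment $1,818.42; balance $1,510.34
Week 7: opening $1,510.34; interest $42.28 → $1,552.62; payment $1,552.62; balance $0.00

$1,552.62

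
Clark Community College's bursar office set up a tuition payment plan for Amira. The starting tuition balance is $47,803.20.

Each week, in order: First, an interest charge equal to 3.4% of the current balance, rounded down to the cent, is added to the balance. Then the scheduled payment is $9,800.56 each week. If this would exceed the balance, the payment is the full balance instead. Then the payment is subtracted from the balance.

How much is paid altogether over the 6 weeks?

# | Opening | Interest | Payment | End bal
1 | $47,803.20 | $1,625.30 | $9,800.56 | $39,627.94
2 | $39,627.94 | $1,347.34 | $9,800.56 | $31,174.72
3 | $31,174.72 | $1,059.94 | $9,800.56 | $22,434.10
4 | $22,434.10 | $762.75 | $9,800.56 | $13,396.29
5 | $13,396.29 | $455.47 | $9,800.56 | $4,051.20
6 | $4,051.20 | $137.74 | $4,188.94 | $0.00
Total paid: $53,191.74

$53,191.74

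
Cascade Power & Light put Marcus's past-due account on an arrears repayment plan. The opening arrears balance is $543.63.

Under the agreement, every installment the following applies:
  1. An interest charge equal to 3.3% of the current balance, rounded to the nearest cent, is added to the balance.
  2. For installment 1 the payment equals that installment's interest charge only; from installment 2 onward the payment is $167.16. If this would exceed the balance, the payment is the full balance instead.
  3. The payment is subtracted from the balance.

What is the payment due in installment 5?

$83.71

Installment 1: opening $543.63; interest $17.94 → $561.57; payment $17.94; balance $543.63
Installment 2: opening $543.63; interest $17.94 → $561.57; payment $167.16; balance $394.41
Installment 3: opening $394.41; interest $13.02 → $407.43; payment $167.16; balance $240.27
Installment 4: opening $240.27; interest $7.93 → $248.20; payment $167.16; balance $81.04
Installment 5: opening $81.04; interest $2.67 → $83.71; payment $83.71; balance $0.00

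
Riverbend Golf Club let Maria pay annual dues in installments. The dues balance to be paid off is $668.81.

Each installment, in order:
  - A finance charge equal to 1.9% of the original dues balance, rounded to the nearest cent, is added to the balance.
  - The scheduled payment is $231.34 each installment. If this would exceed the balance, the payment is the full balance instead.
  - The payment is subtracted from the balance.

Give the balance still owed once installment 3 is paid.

$12.92

Installment 1: $668.81 +$12.71 interest = $681.52; pay $231.34 → $450.18
Installment 2: $450.18 +$12.71 interest = $462.89; pay $231.34 → $231.55
Installment 3: $231.55 +$12.71 interest = $244.26; pay $231.34 → $12.92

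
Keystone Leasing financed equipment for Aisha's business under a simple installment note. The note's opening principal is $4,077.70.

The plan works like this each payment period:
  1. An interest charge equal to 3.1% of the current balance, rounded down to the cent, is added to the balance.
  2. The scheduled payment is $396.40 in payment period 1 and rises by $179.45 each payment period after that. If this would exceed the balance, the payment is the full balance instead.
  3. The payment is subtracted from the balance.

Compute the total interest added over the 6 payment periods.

# | Opening | Interest | Payment | End bal
1 | $4,077.70 | $126.40 | $396.40 | $3,807.70
2 | $3,807.70 | $118.03 | $575.85 | $3,349.88
3 | $3,349.88 | $103.84 | $755.30 | $2,698.42
4 | $2,698.42 | $83.65 | $934.75 | $1,847.32
5 | $1,847.32 | $57.26 | $1,114.20 | $790.38
6 | $790.38 | $24.50 | $814.88 | $0.00
Total interest: $126.40 + $118.03 + $103.84 + $83.65 + $57.26 + $24.50 = $513.68

$513.68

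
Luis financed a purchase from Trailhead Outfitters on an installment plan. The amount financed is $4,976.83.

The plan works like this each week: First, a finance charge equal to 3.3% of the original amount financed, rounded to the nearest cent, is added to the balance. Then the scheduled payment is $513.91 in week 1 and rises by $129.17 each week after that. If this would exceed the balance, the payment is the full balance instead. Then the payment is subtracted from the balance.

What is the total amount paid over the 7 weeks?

$6,126.51

# | Opening | Interest | Payment | End bal
1 | $4,976.83 | $164.24 | $513.91 | $4,627.16
2 | $4,627.16 | $164.24 | $643.08 | $4,148.32
3 | $4,148.32 | $164.24 | $772.25 | $3,540.31
4 | $3,540.31 | $164.24 | $901.42 | $2,803.13
5 | $2,803.13 | $164.24 | $1,030.59 | $1,936.78
6 | $1,936.78 | $164.24 | $1,159.76 | $941.26
7 | $941.26 | $164.24 | $1,105.50 | $0.00
Total paid: $6,126.51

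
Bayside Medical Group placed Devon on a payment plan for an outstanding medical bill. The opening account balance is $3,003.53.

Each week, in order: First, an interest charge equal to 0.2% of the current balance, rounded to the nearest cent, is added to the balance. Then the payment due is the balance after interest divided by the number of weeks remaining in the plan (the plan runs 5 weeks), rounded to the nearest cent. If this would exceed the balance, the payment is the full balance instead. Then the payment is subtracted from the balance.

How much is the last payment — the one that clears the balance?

# | Opening | Interest | Payment | End bal
1 | $3,003.53 | $6.01 | $601.91 | $2,407.63
2 | $2,407.63 | $4.82 | $603.11 | $1,809.34
3 | $1,809.34 | $3.62 | $604.32 | $1,208.64
4 | $1,208.64 | $2.42 | $605.53 | $605.53
5 | $605.53 | $1.21 | $606.74 | $0.00

$606.74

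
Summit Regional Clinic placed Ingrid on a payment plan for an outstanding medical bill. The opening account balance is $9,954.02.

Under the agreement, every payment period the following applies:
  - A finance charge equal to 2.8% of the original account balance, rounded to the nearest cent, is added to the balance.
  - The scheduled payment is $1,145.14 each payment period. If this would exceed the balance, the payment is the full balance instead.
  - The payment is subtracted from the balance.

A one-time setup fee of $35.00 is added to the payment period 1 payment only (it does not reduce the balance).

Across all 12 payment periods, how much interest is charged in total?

$3,344.52

Payment period 1: opening $9,954.02; interest $278.71 → $10,232.73; payment $1,145.14 (+ $35.00 fee); balance $9,087.59
Payment period 2: opening $9,087.59; interest $278.71 → $9,366.30; payment $1,145.14; balance $8,221.16
Payment period 3: opening $8,221.16; interest $278.71 → $8,499.87; payment $1,145.14; balance $7,354.73
Payment period 4: opening $7,354.73; interest $278.71 → $7,633.44; payment $1,145.14; balance $6,488.30
Payment period 5: opening $6,488.30; interest $278.71 → $6,767.01; payment $1,145.14; balance $5,621.87
Payment period 6: opening $5,621.87; interest $278.71 → $5,900.58; payment $1,145.14; balance $4,755.44
Payment period 7: opening $4,755.44; interest $278.71 → $5,034.15; payment $1,145.14; balance $3,889.01
Payment period 8: opening $3,889.01; interest $278.71 → $4,167.72; payment $1,145.14; balance $3,022.58
Payment period 9: opening $3,022.58; interest $278.71 → $3,301.29; payment $1,145.14; balance $2,156.15
Payment period 10: opening $2,156.15; interest $278.71 → $2,434.86; payment $1,145.14; balance $1,289.72
Payment period 11: opening $1,289.72; interest $278.71 → $1,568.43; payment $1,145.14; balance $423.29
Payment period 12: opening $423.29; interest $278.71 → $702.00; payment $702.00; balance $0.00
Total interest: $278.71 + $278.71 + $278.71 + $278.71 + $278.71 + $278.71 + $278.71 + $278.71 + $278.71 + $278.71 + $278.71 + $278.71 = $3,344.52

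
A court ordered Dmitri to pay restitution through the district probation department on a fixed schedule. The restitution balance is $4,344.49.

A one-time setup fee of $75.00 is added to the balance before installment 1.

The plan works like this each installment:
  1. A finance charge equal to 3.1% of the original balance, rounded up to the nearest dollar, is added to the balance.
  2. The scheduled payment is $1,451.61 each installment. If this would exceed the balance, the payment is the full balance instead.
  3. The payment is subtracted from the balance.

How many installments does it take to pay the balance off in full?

4

Installment 1: $4,419.49 +$135.00 interest = $4,554.49; pay $1,451.61 → $3,102.88
Installment 2: $3,102.88 +$135.00 interest = $3,237.88; pay $1,451.61 → $1,786.27
Installment 3: $1,786.27 +$135.00 interest = $1,921.27; pay $1,451.61 → $469.66
Installment 4: $469.66 +$135.00 interest = $604.66; pay $604.66 → $0.00
Balance reaches $0.00 in installment 4.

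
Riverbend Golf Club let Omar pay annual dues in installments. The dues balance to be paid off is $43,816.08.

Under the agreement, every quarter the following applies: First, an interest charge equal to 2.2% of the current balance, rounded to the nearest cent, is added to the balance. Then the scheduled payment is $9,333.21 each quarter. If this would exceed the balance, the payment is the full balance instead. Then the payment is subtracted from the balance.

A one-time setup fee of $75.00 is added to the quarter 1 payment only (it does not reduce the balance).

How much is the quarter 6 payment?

$89.54

Quarter 1: $43,816.08 +$963.95 interest = $44,780.03; pay $9,333.21 (+ $75.00 fee) → $35,446.82
Quarter 2: $35,446.82 +$779.83 interest = $36,226.65; pay $9,333.21 → $26,893.44
Quarter 3: $26,893.44 +$591.66 interest = $27,485.10; pay $9,333.21 → $18,151.89
Quarter 4: $18,151.89 +$399.34 interest = $18,551.23; pay $9,333.21 → $9,218.02
Quarter 5: $9,218.02 +$202.80 interest = $9,420.82; pay $9,333.21 → $87.61
Quarter 6: $87.61 +$1.93 interest = $89.54; pay $89.54 → $0.00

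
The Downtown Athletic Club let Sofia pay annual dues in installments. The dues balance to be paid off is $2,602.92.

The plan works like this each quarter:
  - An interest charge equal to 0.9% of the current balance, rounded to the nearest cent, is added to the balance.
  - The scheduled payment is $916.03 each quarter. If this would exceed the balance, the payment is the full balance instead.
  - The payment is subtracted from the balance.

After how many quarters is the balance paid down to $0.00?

# | Opening | Interest | Payment | End bal
1 | $2,602.92 | $23.43 | $916.03 | $1,710.32
2 | $1,710.32 | $15.39 | $916.03 | $809.68
3 | $809.68 | $7.29 | $816.97 | $0.00
Balance reaches $0.00 in quarter 3.

3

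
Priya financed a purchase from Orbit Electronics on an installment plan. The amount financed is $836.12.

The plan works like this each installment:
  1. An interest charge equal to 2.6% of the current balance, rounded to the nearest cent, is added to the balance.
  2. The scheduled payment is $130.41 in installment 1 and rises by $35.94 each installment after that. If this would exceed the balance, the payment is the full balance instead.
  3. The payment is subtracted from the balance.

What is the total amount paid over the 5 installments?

$906.34

Installment 1: opening $836.12; interest $21.74 → $857.86; payment $130.41; balance $727.45
Installment 2: opening $727.45; interest $18.91 → $746.36; payment $166.35; balance $580.01
Installment 3: opening $580.01; interest $15.08 → $595.09; payment $202.29; balance $392.80
Installment 4: opening $392.80; interest $10.21 → $403.01; payment $238.23; balance $164.78
Installment 5: opening $164.78; interest $4.28 → $169.06; payment $169.06; balance $0.00
Total paid: $906.34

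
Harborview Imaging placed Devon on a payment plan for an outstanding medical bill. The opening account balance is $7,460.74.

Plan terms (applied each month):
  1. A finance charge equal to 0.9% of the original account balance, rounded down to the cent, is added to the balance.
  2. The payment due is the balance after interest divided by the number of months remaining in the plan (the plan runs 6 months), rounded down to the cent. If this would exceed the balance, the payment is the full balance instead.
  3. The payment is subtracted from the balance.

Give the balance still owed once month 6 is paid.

# | Opening | Interest | Payment | End bal
1 | $7,460.74 | $67.14 | $1,254.64 | $6,273.24
2 | $6,273.24 | $67.14 | $1,268.07 | $5,072.31
3 | $5,072.31 | $67.14 | $1,284.86 | $3,854.59
4 | $3,854.59 | $67.14 | $1,307.24 | $2,614.49
5 | $2,614.49 | $67.14 | $1,340.81 | $1,340.82
6 | $1,340.82 | $67.14 | $1,407.96 | $0.00

$0.00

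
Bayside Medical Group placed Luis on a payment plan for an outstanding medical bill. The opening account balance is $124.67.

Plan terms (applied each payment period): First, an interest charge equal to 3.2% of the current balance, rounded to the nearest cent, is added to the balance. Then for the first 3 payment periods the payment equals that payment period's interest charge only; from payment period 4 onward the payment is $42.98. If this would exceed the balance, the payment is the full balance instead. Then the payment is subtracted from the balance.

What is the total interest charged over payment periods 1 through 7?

$20.28

# | Opening | Interest | Payment | End bal
1 | $124.67 | $3.99 | $3.99 | $124.67
2 | $124.67 | $3.99 | $3.99 | $124.67
3 | $124.67 | $3.99 | $3.99 | $124.67
4 | $124.67 | $3.99 | $42.98 | $85.68
5 | $85.68 | $2.74 | $42.98 | $45.44
6 | $45.44 | $1.45 | $42.98 | $3.91
7 | $3.91 | $0.13 | $4.04 | $0.00
Total interest: $3.99 + $3.99 + $3.99 + $3.99 + $2.74 + $1.45 + $0.13 = $20.28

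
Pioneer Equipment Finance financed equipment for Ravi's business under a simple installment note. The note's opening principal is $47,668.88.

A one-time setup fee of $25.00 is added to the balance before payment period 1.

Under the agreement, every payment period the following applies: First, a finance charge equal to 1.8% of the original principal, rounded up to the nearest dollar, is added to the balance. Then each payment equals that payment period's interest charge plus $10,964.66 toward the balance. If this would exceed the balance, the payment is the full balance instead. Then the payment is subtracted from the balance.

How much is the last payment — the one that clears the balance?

Payment period 1: opening $47,693.88; interest $859.00 → $48,552.88; payment $11,823.66; balance $36,729.22
Payment period 2: opening $36,729.22; interest $859.00 → $37,588.22; payment $11,823.66; balance $25,764.56
Payment period 3: opening $25,764.56; interest $859.00 → $26,623.56; payment $11,823.66; balance $14,799.90
Payment period 4: opening $14,799.90; interest $859.00 → $15,658.90; payment $11,823.66; balance $3,835.24
Payment period 5: opening $3,835.24; interest $859.00 → $4,694.24; payment $4,694.24; balance $0.00

$4,694.24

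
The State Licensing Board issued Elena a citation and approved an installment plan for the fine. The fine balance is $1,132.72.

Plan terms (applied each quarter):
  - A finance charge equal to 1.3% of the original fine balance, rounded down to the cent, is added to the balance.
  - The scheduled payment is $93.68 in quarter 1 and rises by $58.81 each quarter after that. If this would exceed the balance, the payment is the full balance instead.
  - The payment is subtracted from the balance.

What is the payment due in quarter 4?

# | Opening | Interest | Payment | End bal
1 | $1,132.72 | $14.72 | $93.68 | $1,053.76
2 | $1,053.76 | $14.72 | $152.49 | $915.99
3 | $915.99 | $14.72 | $211.30 | $719.41
4 | $719.41 | $14.72 | $270.11 | $464.02

$270.11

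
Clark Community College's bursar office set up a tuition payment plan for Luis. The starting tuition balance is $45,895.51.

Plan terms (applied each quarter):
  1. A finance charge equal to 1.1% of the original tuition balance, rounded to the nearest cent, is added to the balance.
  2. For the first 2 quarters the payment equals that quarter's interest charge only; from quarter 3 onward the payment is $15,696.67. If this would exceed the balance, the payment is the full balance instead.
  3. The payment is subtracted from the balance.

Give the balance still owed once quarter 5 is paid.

Quarter 1: opening $45,895.51; interest $504.85 → $46,400.36; payment $504.85; balance $45,895.51
Quarter 2: opening $45,895.51; interest $504.85 → $46,400.36; payment $504.85; balance $45,895.51
Quarter 3: opening $45,895.51; interest $504.85 → $46,400.36; payment $15,696.67; balance $30,703.69
Quarter 4: opening $30,703.69; interest $504.85 → $31,208.54; payment $15,696.67; balance $15,511.87
Quarter 5: opening $15,511.87; interest $504.85 → $16,016.72; payment $15,696.67; balance $320.05

$320.05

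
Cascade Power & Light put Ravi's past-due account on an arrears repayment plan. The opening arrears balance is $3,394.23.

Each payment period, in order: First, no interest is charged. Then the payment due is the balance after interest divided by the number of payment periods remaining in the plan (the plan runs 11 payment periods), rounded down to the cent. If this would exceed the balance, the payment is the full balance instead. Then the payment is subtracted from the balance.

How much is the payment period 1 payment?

$308.56

Payment period 1: $3,394.23 − $308.56 → $3,085.67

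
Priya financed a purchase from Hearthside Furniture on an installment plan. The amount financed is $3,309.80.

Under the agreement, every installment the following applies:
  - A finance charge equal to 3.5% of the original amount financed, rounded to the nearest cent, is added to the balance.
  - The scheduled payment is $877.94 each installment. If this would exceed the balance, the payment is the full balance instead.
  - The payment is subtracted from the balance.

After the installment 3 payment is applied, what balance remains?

$1,023.50

# | Opening | Interest | Payment | End bal
1 | $3,309.80 | $115.84 | $877.94 | $2,547.70
2 | $2,547.70 | $115.84 | $877.94 | $1,785.60
3 | $1,785.60 | $115.84 | $877.94 | $1,023.50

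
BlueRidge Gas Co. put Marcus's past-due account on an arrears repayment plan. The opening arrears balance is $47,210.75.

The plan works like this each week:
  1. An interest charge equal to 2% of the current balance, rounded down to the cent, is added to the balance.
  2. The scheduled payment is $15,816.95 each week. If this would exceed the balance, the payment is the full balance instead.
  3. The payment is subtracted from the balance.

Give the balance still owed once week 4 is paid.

Week 1: opening $47,210.75; interest $944.21 → $48,154.96; payment $15,816.95; balance $32,338.01
Week 2: opening $32,338.01; interest $646.76 → $32,984.77; payment $15,816.95; balance $17,167.82
Week 3: opening $17,167.82; interest $343.35 → $17,511.17; payment $15,816.95; balance $1,694.22
Week 4: opening $1,694.22; interest $33.88 → $1,728.10; payment $1,728.10; balance $0.00

$0.00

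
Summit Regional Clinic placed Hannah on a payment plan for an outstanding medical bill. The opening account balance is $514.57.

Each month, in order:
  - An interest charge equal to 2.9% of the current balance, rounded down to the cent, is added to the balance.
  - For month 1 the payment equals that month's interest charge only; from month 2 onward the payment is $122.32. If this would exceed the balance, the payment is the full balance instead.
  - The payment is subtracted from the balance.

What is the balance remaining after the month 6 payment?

$0.00

Month 1: $514.57 +$14.92 interest = $529.49; pay $14.92 → $514.57
Month 2: $514.57 +$14.92 interest = $529.49; pay $122.32 → $407.17
Month 3: $407.17 +$11.80 interest = $418.97; pay $122.32 → $296.65
Month 4: $296.65 +$8.60 interest = $305.25; pay $122.32 → $182.93
Month 5: $182.93 +$5.30 interest = $188.23; pay $122.32 → $65.91
Month 6: $65.91 +$1.91 interest = $67.82; pay $67.82 → $0.00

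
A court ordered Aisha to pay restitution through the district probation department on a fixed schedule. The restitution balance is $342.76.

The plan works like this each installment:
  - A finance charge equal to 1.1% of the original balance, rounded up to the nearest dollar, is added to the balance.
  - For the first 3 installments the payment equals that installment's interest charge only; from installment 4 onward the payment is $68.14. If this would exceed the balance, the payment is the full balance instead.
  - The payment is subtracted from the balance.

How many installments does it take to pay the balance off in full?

Installment 1: $342.76 +$4.00 interest = $346.76; pay $4.00 → $342.76
Installment 2: $342.76 +$4.00 interest = $346.76; pay $4.00 → $342.76
Installment 3: $342.76 +$4.00 interest = $346.76; pay $4.00 → $342.76
Installment 4: $342.76 +$4.00 interest = $346.76; pay $68.14 → $278.62
Installment 5: $278.62 +$4.00 interest = $282.62; pay $68.14 → $214.48
Installment 6: $214.48 +$4.00 interest = $218.48; pay $68.14 → $150.34
Installment 7: $150.34 +$4.00 interest = $154.34; pay $68.14 → $86.20
Installment 8: $86.20 +$4.00 interest = $90.20; pay $68.14 → $22.06
Installment 9: $22.06 +$4.00 interest = $26.06; pay $26.06 → $0.00
Balance reaches $0.00 in installment 9.

9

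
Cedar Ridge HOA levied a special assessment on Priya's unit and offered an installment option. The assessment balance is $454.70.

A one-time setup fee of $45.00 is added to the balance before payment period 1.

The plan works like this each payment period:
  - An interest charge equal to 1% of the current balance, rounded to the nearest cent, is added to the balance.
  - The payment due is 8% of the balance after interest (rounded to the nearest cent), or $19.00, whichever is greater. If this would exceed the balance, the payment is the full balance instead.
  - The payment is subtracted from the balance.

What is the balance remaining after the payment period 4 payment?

Payment period 1: $499.70 +$5.00 interest = $504.70; pay $40.38 → $464.32
Payment period 2: $464.32 +$4.64 interest = $468.96; pay $37.52 → $431.44
Payment period 3: $431.44 +$4.31 interest = $435.75; pay $34.86 → $400.89
Payment period 4: $400.89 +$4.01 interest = $404.90; pay $32.39 → $372.51

$372.51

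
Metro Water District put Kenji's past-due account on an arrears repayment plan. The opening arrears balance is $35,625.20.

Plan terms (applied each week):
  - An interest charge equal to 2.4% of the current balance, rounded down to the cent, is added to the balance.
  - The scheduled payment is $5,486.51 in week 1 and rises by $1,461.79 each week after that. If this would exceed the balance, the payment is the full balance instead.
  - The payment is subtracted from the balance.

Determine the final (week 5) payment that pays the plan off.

$7,689.79

# | Opening | Interest | Payment | End bal
1 | $35,625.20 | $855.00 | $5,486.51 | $30,993.69
2 | $30,993.69 | $743.84 | $6,948.30 | $24,789.23
3 | $24,789.23 | $594.94 | $8,410.09 | $16,974.08
4 | $16,974.08 | $407.37 | $9,871.88 | $7,509.57
5 | $7,509.57 | $180.22 | $7,689.79 | $0.00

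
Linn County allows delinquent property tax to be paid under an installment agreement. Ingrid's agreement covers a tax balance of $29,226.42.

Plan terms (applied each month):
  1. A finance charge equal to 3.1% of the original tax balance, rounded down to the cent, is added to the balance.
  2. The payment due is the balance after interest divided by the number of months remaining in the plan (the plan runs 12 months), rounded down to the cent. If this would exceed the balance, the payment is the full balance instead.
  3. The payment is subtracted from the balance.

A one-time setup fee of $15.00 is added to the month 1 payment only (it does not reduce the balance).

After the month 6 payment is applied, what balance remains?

# | Opening | Interest | Payment | Fee | End bal
1 | $29,226.42 | $906.01 | $2,511.03 | $15.00 | $27,621.40
2 | $27,621.40 | $906.01 | $2,593.40 | — | $25,934.01
3 | $25,934.01 | $906.01 | $2,684.00 | — | $24,156.02
4 | $24,156.02 | $906.01 | $2,784.67 | — | $22,277.36
5 | $22,277.36 | $906.01 | $2,897.92 | — | $20,285.45
6 | $20,285.45 | $906.01 | $3,027.35 | — | $18,164.11

$18,164.11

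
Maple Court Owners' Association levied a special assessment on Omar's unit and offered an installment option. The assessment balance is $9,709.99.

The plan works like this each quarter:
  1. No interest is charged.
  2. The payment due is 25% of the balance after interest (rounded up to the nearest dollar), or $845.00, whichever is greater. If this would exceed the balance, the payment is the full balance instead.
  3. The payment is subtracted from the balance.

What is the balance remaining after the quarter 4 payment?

$3,070.99

# | Opening | Payment | End bal
1 | $9,709.99 | $2,428.00 | $7,281.99
2 | $7,281.99 | $1,821.00 | $5,460.99
3 | $5,460.99 | $1,366.00 | $4,094.99
4 | $4,094.99 | $1,024.00 | $3,070.99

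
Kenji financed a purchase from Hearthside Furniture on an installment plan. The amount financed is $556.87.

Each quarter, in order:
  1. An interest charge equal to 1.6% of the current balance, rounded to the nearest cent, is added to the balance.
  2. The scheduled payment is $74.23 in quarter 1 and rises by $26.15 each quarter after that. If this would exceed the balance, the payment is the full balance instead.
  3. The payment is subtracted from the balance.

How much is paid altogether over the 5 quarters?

# | Opening | Interest | Payment | End bal
1 | $556.87 | $8.91 | $74.23 | $491.55
2 | $491.55 | $7.86 | $100.38 | $399.03
3 | $399.03 | $6.38 | $126.53 | $278.88
4 | $278.88 | $4.46 | $152.68 | $130.66
5 | $130.66 | $2.09 | $132.75 | $0.00
Total paid: $586.57

$586.57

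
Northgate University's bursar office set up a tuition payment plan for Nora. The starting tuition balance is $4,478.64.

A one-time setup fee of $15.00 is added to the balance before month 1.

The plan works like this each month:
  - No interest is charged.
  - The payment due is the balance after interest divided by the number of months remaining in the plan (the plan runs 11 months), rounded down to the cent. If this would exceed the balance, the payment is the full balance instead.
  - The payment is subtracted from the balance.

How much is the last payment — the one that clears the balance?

Month 1: opening $4,493.64; payment $408.51; balance $4,085.13
Month 2: opening $4,085.13; payment $408.51; balance $3,676.62
Month 3: opening $3,676.62; payment $408.51; balance $3,268.11
Month 4: opening $3,268.11; payment $408.51; balance $2,859.60
Month 5: opening $2,859.60; payment $408.51; balance $2,451.09
Month 6: opening $2,451.09; payment $408.51; balance $2,042.58
Month 7: opening $2,042.58; payment $408.51; balance $1,634.07
Month 8: opening $1,634.07; payment $408.51; balance $1,225.56
Month 9: opening $1,225.56; payment $408.52; balance $817.04
Month 10: opening $817.04; payment $408.52; balance $408.52
Month 11: opening $408.52; payment $408.52; balance $0.00

$408.52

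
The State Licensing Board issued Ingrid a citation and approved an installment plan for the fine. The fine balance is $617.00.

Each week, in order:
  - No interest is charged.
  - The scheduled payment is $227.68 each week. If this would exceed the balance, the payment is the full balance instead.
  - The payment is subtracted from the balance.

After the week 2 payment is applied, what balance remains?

$161.64

Week 1: opening $617.00; payment $227.68; balance $389.32
Week 2: opening $389.32; payment $227.68; balance $161.64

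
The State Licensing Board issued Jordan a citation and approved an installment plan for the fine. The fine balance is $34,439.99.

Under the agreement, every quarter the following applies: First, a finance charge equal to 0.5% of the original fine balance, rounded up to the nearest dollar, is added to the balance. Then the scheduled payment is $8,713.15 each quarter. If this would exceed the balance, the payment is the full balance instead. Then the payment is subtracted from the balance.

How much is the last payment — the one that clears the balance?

$452.39

# | Opening | Interest | Payment | End bal
1 | $34,439.99 | $173.00 | $8,713.15 | $25,899.84
2 | $25,899.84 | $173.00 | $8,713.15 | $17,359.69
3 | $17,359.69 | $173.00 | $8,713.15 | $8,819.54
4 | $8,819.54 | $173.00 | $8,713.15 | $279.39
5 | $279.39 | $173.00 | $452.39 | $0.00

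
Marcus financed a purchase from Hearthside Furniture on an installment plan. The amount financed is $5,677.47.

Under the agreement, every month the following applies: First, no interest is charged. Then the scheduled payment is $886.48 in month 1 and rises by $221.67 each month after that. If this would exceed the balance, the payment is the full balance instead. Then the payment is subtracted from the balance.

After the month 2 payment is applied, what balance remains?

$3,682.84

Month 1: opening $5,677.47; payment $886.48; balance $4,790.99
Month 2: opening $4,790.99; payment $1,108.15; balance $3,682.84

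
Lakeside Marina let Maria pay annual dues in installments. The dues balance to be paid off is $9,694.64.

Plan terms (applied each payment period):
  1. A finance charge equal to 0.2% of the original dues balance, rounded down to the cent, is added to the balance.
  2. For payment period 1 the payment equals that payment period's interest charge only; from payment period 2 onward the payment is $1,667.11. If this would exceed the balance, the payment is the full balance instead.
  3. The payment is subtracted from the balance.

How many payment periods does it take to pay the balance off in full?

Payment period 1: $9,694.64 +$19.38 interest = $9,714.02; pay $19.38 → $9,694.64
Payment period 2: $9,694.64 +$19.38 interest = $9,714.02; pay $1,667.11 → $8,046.91
Payment period 3: $8,046.91 +$19.38 interest = $8,066.29; pay $1,667.11 → $6,399.18
Payment period 4: $6,399.18 +$19.38 interest = $6,418.56; pay $1,667.11 → $4,751.45
Payment period 5: $4,751.45 +$19.38 interest = $4,770.83; pay $1,667.11 → $3,103.72
Payment period 6: $3,103.72 +$19.38 interest = $3,123.10; pay $1,667.11 → $1,455.99
Payment period 7: $1,455.99 +$19.38 interest = $1,475.37; pay $1,475.37 → $0.00
Balance reaches $0.00 in payment period 7.

7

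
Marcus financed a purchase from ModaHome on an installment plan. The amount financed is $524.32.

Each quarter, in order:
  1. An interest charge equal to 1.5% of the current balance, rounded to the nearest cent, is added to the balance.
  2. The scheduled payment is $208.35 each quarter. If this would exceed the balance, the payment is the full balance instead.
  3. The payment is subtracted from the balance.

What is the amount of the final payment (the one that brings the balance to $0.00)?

Quarter 1: $524.32 +$7.86 interest = $532.18; pay $208.35 → $323.83
Quarter 2: $323.83 +$4.86 interest = $328.69; pay $208.35 → $120.34
Quarter 3: $120.34 +$1.81 interest = $122.15; pay $122.15 → $0.00

$122.15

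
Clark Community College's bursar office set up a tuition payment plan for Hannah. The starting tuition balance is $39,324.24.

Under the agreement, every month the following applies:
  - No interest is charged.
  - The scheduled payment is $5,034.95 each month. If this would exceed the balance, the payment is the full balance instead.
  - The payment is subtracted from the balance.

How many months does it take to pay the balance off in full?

# | Opening | Payment | End bal
1 | $39,324.24 | $5,034.95 | $34,289.29
2 | $34,289.29 | $5,034.95 | $29,254.34
3 | $29,254.34 | $5,034.95 | $24,219.39
4 | $24,219.39 | $5,034.95 | $19,184.44
5 | $19,184.44 | $5,034.95 | $14,149.49
6 | $14,149.49 | $5,034.95 | $9,114.54
7 | $9,114.54 | $5,034.95 | $4,079.59
8 | $4,079.59 | $4,079.59 | $0.00
Balance reaches $0.00 in month 8.

8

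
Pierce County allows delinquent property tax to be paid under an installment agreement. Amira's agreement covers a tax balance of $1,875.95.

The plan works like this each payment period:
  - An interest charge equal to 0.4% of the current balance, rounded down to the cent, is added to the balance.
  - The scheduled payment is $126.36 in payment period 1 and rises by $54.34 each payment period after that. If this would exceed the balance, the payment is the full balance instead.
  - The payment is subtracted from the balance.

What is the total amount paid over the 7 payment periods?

Payment period 1: $1,875.95 +$7.50 interest = $1,883.45; pay $126.36 → $1,757.09
Payment period 2: $1,757.09 +$7.02 interest = $1,764.11; pay $180.70 → $1,583.41
Payment period 3: $1,583.41 +$6.33 interest = $1,589.74; pay $235.04 → $1,354.70
Payment period 4: $1,354.70 +$5.41 interest = $1,360.11; pay $289.38 → $1,070.73
Payment period 5: $1,070.73 +$4.28 interest = $1,075.01; pay $343.72 → $731.29
Payment period 6: $731.29 +$2.92 interest = $734.21; pay $398.06 → $336.15
Payment period 7: $336.15 +$1.34 interest = $337.49; pay $337.49 → $0.00
Total paid: $1,910.75

$1,910.75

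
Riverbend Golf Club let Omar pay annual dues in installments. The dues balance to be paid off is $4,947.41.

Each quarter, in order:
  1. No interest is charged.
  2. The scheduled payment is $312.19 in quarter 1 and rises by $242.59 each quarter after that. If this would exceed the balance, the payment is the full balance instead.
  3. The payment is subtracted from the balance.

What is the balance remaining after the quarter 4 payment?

$2,243.11

Quarter 1: $4,947.41 − $312.19 → $4,635.22
Quarter 2: $4,635.22 − $554.78 → $4,080.44
Quarter 3: $4,080.44 − $797.37 → $3,283.07
Quarter 4: $3,283.07 − $1,039.96 → $2,243.11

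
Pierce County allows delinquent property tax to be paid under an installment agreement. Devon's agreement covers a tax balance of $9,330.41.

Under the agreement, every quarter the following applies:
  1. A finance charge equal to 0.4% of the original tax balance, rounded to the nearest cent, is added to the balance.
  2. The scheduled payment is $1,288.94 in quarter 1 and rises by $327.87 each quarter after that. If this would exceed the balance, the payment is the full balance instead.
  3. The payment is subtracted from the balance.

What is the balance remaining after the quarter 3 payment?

$4,591.94

Quarter 1: $9,330.41 +$37.32 interest = $9,367.73; pay $1,288.94 → $8,078.79
Quarter 2: $8,078.79 +$37.32 interest = $8,116.11; pay $1,616.81 → $6,499.30
Quarter 3: $6,499.30 +$37.32 interest = $6,536.62; pay $1,944.68 → $4,591.94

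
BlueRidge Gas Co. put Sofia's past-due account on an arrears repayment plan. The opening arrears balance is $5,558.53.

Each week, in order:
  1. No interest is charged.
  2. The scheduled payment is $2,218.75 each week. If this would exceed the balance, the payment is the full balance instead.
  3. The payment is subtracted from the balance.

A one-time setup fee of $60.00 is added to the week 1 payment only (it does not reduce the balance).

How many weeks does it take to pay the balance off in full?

Week 1: $5,558.53 − $2,218.75 (+ $60.00 fee) → $3,339.78
Week 2: $3,339.78 − $2,218.75 → $1,121.03
Week 3: $1,121.03 − $1,121.03 → $0.00
Balance reaches $0.00 in week 3.

3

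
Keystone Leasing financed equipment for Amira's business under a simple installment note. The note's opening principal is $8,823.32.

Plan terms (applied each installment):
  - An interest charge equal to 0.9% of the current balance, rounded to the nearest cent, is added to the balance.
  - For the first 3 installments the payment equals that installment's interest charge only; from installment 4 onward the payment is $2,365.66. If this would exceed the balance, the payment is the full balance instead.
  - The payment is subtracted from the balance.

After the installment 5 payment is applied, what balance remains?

$4,230.24

# | Opening | Interest | Payment | End bal
1 | $8,823.32 | $79.41 | $79.41 | $8,823.32
2 | $8,823.32 | $79.41 | $79.41 | $8,823.32
3 | $8,823.32 | $79.41 | $79.41 | $8,823.32
4 | $8,823.32 | $79.41 | $2,365.66 | $6,537.07
5 | $6,537.07 | $58.83 | $2,365.66 | $4,230.24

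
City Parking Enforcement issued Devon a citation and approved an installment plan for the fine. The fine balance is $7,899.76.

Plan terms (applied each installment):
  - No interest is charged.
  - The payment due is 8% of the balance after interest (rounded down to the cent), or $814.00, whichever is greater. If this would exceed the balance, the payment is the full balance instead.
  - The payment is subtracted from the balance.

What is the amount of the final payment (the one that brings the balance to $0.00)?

Installment 1: $7,899.76 − $814.00 → $7,085.76
Installment 2: $7,085.76 − $814.00 → $6,271.76
Installment 3: $6,271.76 − $814.00 → $5,457.76
Installment 4: $5,457.76 − $814.00 → $4,643.76
Installment 5: $4,643.76 − $814.00 → $3,829.76
Installment 6: $3,829.76 − $814.00 → $3,015.76
Installment 7: $3,015.76 − $814.00 → $2,201.76
Installment 8: $2,201.76 − $814.00 → $1,387.76
Installment 9: $1,387.76 − $814.00 → $573.76
Installment 10: $573.76 − $573.76 → $0.00

$573.76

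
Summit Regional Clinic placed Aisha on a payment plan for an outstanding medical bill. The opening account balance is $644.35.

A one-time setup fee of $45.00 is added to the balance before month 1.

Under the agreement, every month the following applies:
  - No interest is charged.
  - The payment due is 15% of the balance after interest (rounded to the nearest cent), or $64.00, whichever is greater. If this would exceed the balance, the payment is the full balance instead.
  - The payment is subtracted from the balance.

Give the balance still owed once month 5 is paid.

$295.35

Month 1: $689.35 − $103.40 → $585.95
Month 2: $585.95 − $87.89 → $498.06
Month 3: $498.06 − $74.71 → $423.35
Month 4: $423.35 − $64.00 → $359.35
Month 5: $359.35 − $64.00 → $295.35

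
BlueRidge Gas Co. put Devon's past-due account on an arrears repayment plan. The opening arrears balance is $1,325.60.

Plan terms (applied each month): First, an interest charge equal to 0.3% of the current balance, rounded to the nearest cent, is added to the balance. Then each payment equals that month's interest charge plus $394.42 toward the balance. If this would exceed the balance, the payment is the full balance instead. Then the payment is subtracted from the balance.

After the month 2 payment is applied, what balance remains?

Month 1: opening $1,325.60; interest $3.98 → $1,329.58; payment $398.40; balance $931.18
Month 2: opening $931.18; interest $2.79 → $933.97; payment $397.21; balance $536.76

$536.76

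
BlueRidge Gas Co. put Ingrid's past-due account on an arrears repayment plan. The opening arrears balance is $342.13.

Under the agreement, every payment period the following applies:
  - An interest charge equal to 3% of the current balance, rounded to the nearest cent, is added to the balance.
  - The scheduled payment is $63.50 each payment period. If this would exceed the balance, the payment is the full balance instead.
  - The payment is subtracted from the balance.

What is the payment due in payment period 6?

Payment period 1: $342.13 +$10.26 interest = $352.39; pay $63.50 → $288.89
Payment period 2: $288.89 +$8.67 interest = $297.56; pay $63.50 → $234.06
Payment period 3: $234.06 +$7.02 interest = $241.08; pay $63.50 → $177.58
Payment period 4: $177.58 +$5.33 interest = $182.91; pay $63.50 → $119.41
Payment period 5: $119.41 +$3.58 interest = $122.99; pay $63.50 → $59.49
Payment period 6: $59.49 +$1.78 interest = $61.27; pay $61.27 → $0.00

$61.27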